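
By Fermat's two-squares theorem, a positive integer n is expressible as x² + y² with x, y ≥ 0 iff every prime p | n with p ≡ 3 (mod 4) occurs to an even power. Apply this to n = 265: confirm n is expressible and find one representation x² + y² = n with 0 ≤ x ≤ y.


Step 1: Factor n = 265 = 5 · 53.
Step 2: Check the mod-4 condition on each prime factor: 5 ≡ 1 (mod 4), exponent 1; 53 ≡ 1 (mod 4), exponent 1.
All primes ≡ 3 (mod 4) appear to even exponent (or don't appear), so by the two-squares theorem n IS expressible as a sum of two squares.
Step 3: Build a representation. Here n = 5 · 53 is a product of primes ≡ 1 (mod 4). Each prime p ≡ 1 (mod 4) is itself a sum of two squares; find a² by testing p − a² for a perfect square:
  5: 5 − 1² = 4 = 2² ⇒ 5 = 1² + 2².
  53: 53 − 1² = 52, 53 − 2² = 49 = 7² ⇒ 53 = 2² + 7².
  Combine using the Brahmagupta–Fibonacci identity (a² + b²)(c² + d²) = (ac − bd)² + (ad + bc)² = (ac + bd)² + (ad − bc)²:
  5 · 53 = 265: from (1² + 2²)(2² + 7²), take (1·2 − 2·7, 1·7 + 2·2) = (2 − 14, 7 + 4) = (-12, 11); dropping signs (only squares matter) gives (12, 11); check 12² + 11² = 144 + 121 = 265 ✓.
Step 4: Order so x ≤ y and verify: 11² + 12² = 121 + 144 = 265 = n. ✓

n = 265 = 11² + 12² (one valid representation with x ≤ y).


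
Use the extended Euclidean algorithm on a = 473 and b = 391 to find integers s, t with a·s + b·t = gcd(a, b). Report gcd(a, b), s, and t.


Euclidean algorithm on (473, 391) — divide until remainder is 0:
  473 = 1 · 391 + 82
  391 = 4 · 82 + 63
  82 = 1 · 63 + 19
  63 = 3 · 19 + 6
  19 = 3 · 6 + 1
  6 = 6 · 1 + 0
gcd(473, 391) = 1.
Track Bezout coefficients alongside the remainders: start with r₀ = 473 = a·1 + b·0 (s = 1, t = 0) and r₁ = 391 = a·0 + b·1 (s = 0, t = 1); each new remainder r_{k+1} = r_{k-1} − q_k·r_k inherits s_{k+1} = s_{k-1} − q_k·s_k, t_{k+1} = t_{k-1} − q_k·t_k, so r_k = a·s_k + b·t_k at every step:
  q = 1: r = 82, s = 1 − 1·0 = 1, t = 0 − 1·1 = -1  (check: 473·1 + 391·(-1) = 82)
  q = 4: r = 63, s = 0 − 4·1 = -4, t = 1 − 4·(-1) = 5  (check: 473·(-4) + 391·5 = 63)
  q = 1: r = 19, s = 1 − 1·(-4) = 5, t = -1 − 1·5 = -6  (check: 473·5 + 391·(-6) = 19)
  q = 3: r = 6, s = -4 − 3·5 = -19, t = 5 − 3·(-6) = 23  (check: 473·(-19) + 391·23 = 6)
  q = 3: r = 1, s = 5 − 3·(-19) = 62, t = -6 − 3·23 = -75  (check: 473·62 + 391·(-75) = 1)
The row with r = 1 (the gcd) gives the Bezout coefficients s = 62, t = -75.
Result: 473 · (62) + 391 · (-75) = 1.

gcd(473, 391) = 1; s = 62, t = -75 (check: 473·62 + 391·(-75) = 1).


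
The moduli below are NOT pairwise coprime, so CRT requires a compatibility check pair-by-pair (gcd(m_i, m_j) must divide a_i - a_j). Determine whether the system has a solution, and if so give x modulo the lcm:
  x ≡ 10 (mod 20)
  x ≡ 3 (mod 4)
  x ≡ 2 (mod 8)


Moduli 20, 4, 8 are not pairwise coprime, so CRT works modulo lcm(m_i) when all pairwise compatibility conditions hold.
Pairwise compatibility: gcd(m_i, m_j) must divide a_i - a_j for every pair.
Merge one congruence at a time:
  Start: x ≡ 10 (mod 20).
  Combine with x ≡ 3 (mod 4): gcd(20, 4) = 4, and 3 - 10 = -7 is NOT divisible by 4.
    ⇒ system is inconsistent (no integer solution).

No solution (the system is inconsistent).


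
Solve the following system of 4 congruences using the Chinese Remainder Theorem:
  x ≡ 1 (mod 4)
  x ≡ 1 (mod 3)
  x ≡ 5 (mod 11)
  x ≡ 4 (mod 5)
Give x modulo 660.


Product of moduli M = 4 · 3 · 11 · 5 = 660.
Merge one congruence at a time:
  Start: x ≡ 1 (mod 4).
  Combine with x ≡ 1 (mod 3); new modulus lcm = 12.
    Write x = 1 + 4·t and substitute into x ≡ 1 (mod 3): 4·t ≡ 1 − 1 = 0 (mod 3).
    Reduce coefficients mod 3: 1·t ≡ 0 (mod 3).
    So t ≡ 0 (mod 3).
    Then x = 1 + 4·0 = 1, valid modulo lcm(4, 3) = 12: x ≡ 1 (mod 12).
  Combine with x ≡ 5 (mod 11); new modulus lcm = 132.
    Write x = 1 + 12·t and substitute into x ≡ 5 (mod 11): 12·t ≡ 5 − 1 = 4 (mod 11).
    Reduce coefficients mod 11: 1·t ≡ 4 (mod 11).
    So t ≡ 4 (mod 11).
    Then x = 1 + 12·4 = 49, valid modulo lcm(12, 11) = 132: x ≡ 49 (mod 132).
  Combine with x ≡ 4 (mod 5); new modulus lcm = 660.
    Write x = 49 + 132·t and substitute into x ≡ 4 (mod 5): 132·t ≡ 4 − 49 = -45 (mod 5).
    Reduce coefficients mod 5: 2·t ≡ 0 (mod 5).
    The inverse of 2 mod 5 is 3 (since 2·3 = 6 = 1·5 + 1), so t ≡ 3·0 = 0 ≡ 0 (mod 5).
    Then x = 49 + 132·0 = 49, valid modulo lcm(132, 5) = 660: x ≡ 49 (mod 660).
Verify against each original: 49 mod 4 = 1, 49 mod 3 = 1, 49 mod 11 = 5, 49 mod 5 = 4.

x ≡ 49 (mod 660).


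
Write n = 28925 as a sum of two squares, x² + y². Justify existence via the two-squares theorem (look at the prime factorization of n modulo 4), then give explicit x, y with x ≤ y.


Step 1: Factor n = 28925 = 5^2 · 13 · 89.
Step 2: Check the mod-4 condition on each prime factor: 5 ≡ 1 (mod 4), exponent 2; 13 ≡ 1 (mod 4), exponent 1; 89 ≡ 1 (mod 4), exponent 1.
All primes ≡ 3 (mod 4) appear to even exponent (or don't appear), so by the two-squares theorem n IS expressible as a sum of two squares.
Step 3: Build a representation. Group n = k² · m with k = 5 and m = 13 · 89 = 1157 (a product of primes ≡ 1 (mod 4)); a representation of m scales to one of n via (k·x)² + (k·y)² = k²(x² + y²). Each prime p ≡ 1 (mod 4) is itself a sum of two squares; find a² by testing p − a² for a perfect square:
  13: 13 − 1² = 12, 13 − 2² = 9 = 3² ⇒ 13 = 2² + 3².
  89: 89 − 1² = 88, 89 − 2² = 85, 89 − 3² = 80, 89 − 4² = 73, 89 − 5² = 64 = 8² ⇒ 89 = 5² + 8².
  Combine using the Brahmagupta–Fibonacci identity (a² + b²)(c² + d²) = (ac − bd)² + (ad + bc)² = (ac + bd)² + (ad − bc)²:
  13 · 89 = 1157: from (2² + 3²)(5² + 8²), take (2·5 − 3·8, 2·8 + 3·5) = (10 − 24, 16 + 15) = (-14, 31); dropping signs (only squares matter) gives (14, 31); check 14² + 31² = 196 + 961 = 1157 ✓.
  Scale by k = 5: (5·14, 5·31) = (70, 155).
Step 4: Order so x ≤ y and verify: 70² + 155² = 4900 + 24025 = 28925 = n. ✓

n = 28925 = 70² + 155² (one valid representation with x ≤ y).


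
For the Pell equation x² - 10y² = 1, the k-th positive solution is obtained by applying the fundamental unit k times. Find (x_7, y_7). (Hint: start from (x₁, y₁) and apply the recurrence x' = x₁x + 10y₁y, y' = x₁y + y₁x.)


Step 1: Find the fundamental solution (x₁, y₁) of x² - 10y² = 1.
  Expand √10 as a continued fraction. a₀ = ⌊√10⌋ = 3; iterate m_{k+1} = d_k·a_k − m_k, d_{k+1} = (10 − m_{k+1}²)/d_k, a_{k+1} = ⌊(a₀ + m_{k+1})/d_{k+1}⌋ (starting m₀ = 0, d₀ = 1), with convergents p_k = a_k·p_{k-1} + p_{k-2}, q_k = a_k·q_{k-1} + q_{k-2} (p₋₁ = 1, q₋₁ = 0):
  k = 0: a₀ = 3; p₀/q₀ = 3/1; p₀² − 10·q₀² = 9 − 10 = -1.
  k = 1: m = 3, d = 1, a = ⌊(3 + 3)/1⌋ = 6; p/q = (6·3 + 1)/(6·1 + 0) = 19/6; p² − 10·q² = 361 − 360 = 1.
  The first convergent with p² − 10·q² = 1 gives the fundamental solution (x₁, y₁) = (19, 6).
Step 2: Apply the recurrence (x_{n+1}, y_{n+1}) = (x₁x_n + 10y₁y_n, x₁y_n + y₁x_n) repeatedly.
  From (x_1, y_1) = (19, 6): x_2 = 19·19 + 10·6·6 = 721; y_2 = 19·6 + 6·19 = 228.
  From (x_2, y_2) = (721, 228): x_3 = 19·721 + 10·6·228 = 27379; y_3 = 19·228 + 6·721 = 8658.
  From (x_3, y_3) = (27379, 8658): x_4 = 19·27379 + 10·6·8658 = 1039681; y_4 = 19·8658 + 6·27379 = 328776.
  From (x_4, y_4) = (1039681, 328776): x_5 = 19·1039681 + 10·6·328776 = 39480499; y_5 = 19·328776 + 6·1039681 = 12484830.
  From (x_5, y_5) = (39480499, 12484830): x_6 = 19·39480499 + 10·6·12484830 = 1499219281; y_6 = 19·12484830 + 6·39480499 = 474094764.
  From (x_6, y_6) = (1499219281, 474094764): x_7 = 19·1499219281 + 10·6·474094764 = 56930852179; y_7 = 19·474094764 + 6·1499219281 = 18003116202.
Step 3: Verify x_7² - 10·y_7² = 3241121929827149048041 - 3241121929827149048040 = 1 (should be 1). ✓

(x_1, y_1) = (19, 6); (x_7, y_7) = (56930852179, 18003116202).


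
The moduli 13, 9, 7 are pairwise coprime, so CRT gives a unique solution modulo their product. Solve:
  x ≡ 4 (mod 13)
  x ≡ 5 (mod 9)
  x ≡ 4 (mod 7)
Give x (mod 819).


Moduli 13, 9, 7 are pairwise coprime; by CRT there is a unique solution modulo M = 13 · 9 · 7 = 819.
Solve pairwise, accumulating the modulus:
  Start with x ≡ 4 (mod 13).
  Combine with x ≡ 5 (mod 9): since gcd(13, 9) = 1, we get a unique residue mod 117.
    Write x = 4 + 13·t and substitute into x ≡ 5 (mod 9): 13·t ≡ 5 − 4 = 1 (mod 9).
    Reduce coefficients mod 9: 4·t ≡ 1 (mod 9).
    The inverse of 4 mod 9 is 7 (since 4·7 = 28 = 3·9 + 1), so t ≡ 7·1 = 7 ≡ 7 (mod 9).
    Then x = 4 + 13·7 = 95, valid modulo lcm(13, 9) = 117: x ≡ 95 (mod 117).
  Combine with x ≡ 4 (mod 7): since gcd(117, 7) = 1, we get a unique residue mod 819.
    Write x = 95 + 117·t and substitute into x ≡ 4 (mod 7): 117·t ≡ 4 − 95 = -91 (mod 7).
    Reduce coefficients mod 7: 5·t ≡ 0 (mod 7).
    The inverse of 5 mod 7 is 3 (since 5·3 = 15 = 2·7 + 1), so t ≡ 3·0 = 0 ≡ 0 (mod 7).
    Then x = 95 + 117·0 = 95, valid modulo lcm(117, 7) = 819: x ≡ 95 (mod 819).
Verify: 95 mod 13 = 4 ✓, 95 mod 9 = 5 ✓, 95 mod 7 = 4 ✓.

x ≡ 95 (mod 819).


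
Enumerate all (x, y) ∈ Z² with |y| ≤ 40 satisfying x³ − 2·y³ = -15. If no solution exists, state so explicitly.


The equation is x³ - 2y³ = -15. For fixed y, x³ = 2·y³ − 15, so a solution requires the RHS to be a perfect cube.
Strategy: iterate y from -40 to 40, compute RHS = 2·y³ − 15, and check whether it is a (positive or negative) perfect cube.
Check small values of y:
  y = 0: RHS = -15 is not a perfect cube.
  y = 1: RHS = -13 is not a perfect cube.
  y = -1: RHS = -17 is not a perfect cube.
  y = 2: RHS = 1 = (1)³ ⇒ x = 1 works.
  y = -2: RHS = -31 is not a perfect cube.
  y = 3: RHS = 39 is not a perfect cube.
  y = -3: RHS = -69 is not a perfect cube.
Continuing the search up to |y| = 40 finds no further solutions beyond those listed.
Collected solutions: (1, 2).

Solutions (with |y| ≤ 40): (1, 2).


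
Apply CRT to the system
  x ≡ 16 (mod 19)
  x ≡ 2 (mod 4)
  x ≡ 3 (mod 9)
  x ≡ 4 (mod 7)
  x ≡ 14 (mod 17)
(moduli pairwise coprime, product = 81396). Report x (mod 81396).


Product of moduli M = 19 · 4 · 9 · 7 · 17 = 81396.
Merge one congruence at a time:
  Start: x ≡ 16 (mod 19).
  Combine with x ≡ 2 (mod 4); new modulus lcm = 76.
    Write x = 16 + 19·t and substitute into x ≡ 2 (mod 4): 19·t ≡ 2 − 16 = -14 (mod 4).
    Reduce coefficients mod 4: 3·t ≡ 2 (mod 4).
    The inverse of 3 mod 4 is 3 (since 3·3 = 9 = 2·4 + 1), so t ≡ 3·2 = 6 ≡ 2 (mod 4).
    Then x = 16 + 19·2 = 54, valid modulo lcm(19, 4) = 76: x ≡ 54 (mod 76).
  Combine with x ≡ 3 (mod 9); new modulus lcm = 684.
    Write x = 54 + 76·t and substitute into x ≡ 3 (mod 9): 76·t ≡ 3 − 54 = -51 (mod 9).
    Reduce coefficients mod 9: 4·t ≡ 3 (mod 9).
    The inverse of 4 mod 9 is 7 (since 4·7 = 28 = 3·9 + 1), so t ≡ 7·3 = 21 ≡ 3 (mod 9).
    Then x = 54 + 76·3 = 282, valid modulo lcm(76, 9) = 684: x ≡ 282 (mod 684).
  Combine with x ≡ 4 (mod 7); new modulus lcm = 4788.
    Write x = 282 + 684·t and substitute into x ≡ 4 (mod 7): 684·t ≡ 4 − 282 = -278 (mod 7).
    Reduce coefficients mod 7: 5·t ≡ 2 (mod 7).
    The inverse of 5 mod 7 is 3 (since 5·3 = 15 = 2·7 + 1), so t ≡ 3·2 = 6 ≡ 6 (mod 7).
    Then x = 282 + 684·6 = 4386, valid modulo lcm(684, 7) = 4788: x ≡ 4386 (mod 4788).
  Combine with x ≡ 14 (mod 17); new modulus lcm = 81396.
    Write x = 4386 + 4788·t and substitute into x ≡ 14 (mod 17): 4788·t ≡ 14 − 4386 = -4372 (mod 17).
    Reduce coefficients mod 17: 11·t ≡ 14 (mod 17).
    The inverse of 11 mod 17 is 14 (since 11·14 = 154 = 9·17 + 1), so t ≡ 14·14 = 196 ≡ 9 (mod 17).
    Then x = 4386 + 4788·9 = 47478, valid modulo lcm(4788, 17) = 81396: x ≡ 47478 (mod 81396).
Verify against each original: 47478 mod 19 = 16, 47478 mod 4 = 2, 47478 mod 9 = 3, 47478 mod 7 = 4, 47478 mod 17 = 14.

x ≡ 47478 (mod 81396).


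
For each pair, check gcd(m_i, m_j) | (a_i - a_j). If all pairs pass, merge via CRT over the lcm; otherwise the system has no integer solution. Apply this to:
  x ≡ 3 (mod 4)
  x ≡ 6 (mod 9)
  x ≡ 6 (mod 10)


Moduli 4, 9, 10 are not pairwise coprime, so CRT works modulo lcm(m_i) when all pairwise compatibility conditions hold.
Pairwise compatibility: gcd(m_i, m_j) must divide a_i - a_j for every pair.
Merge one congruence at a time:
  Start: x ≡ 3 (mod 4).
  Combine with x ≡ 6 (mod 9): gcd(4, 9) = 1; 6 - 3 = 3, which IS divisible by 1, so compatible.
    Write x = 3 + 4·t and substitute into x ≡ 6 (mod 9): 4·t ≡ 6 − 3 = 3 (mod 9).
    The inverse of 4 mod 9 is 7 (since 4·7 = 28 = 3·9 + 1), so t ≡ 7·3 = 21 ≡ 3 (mod 9).
    Then x = 3 + 4·3 = 15, valid modulo lcm(4, 9) = 36: x ≡ 15 (mod 36).
  Combine with x ≡ 6 (mod 10): gcd(36, 10) = 2, and 6 - 15 = -9 is NOT divisible by 2.
    ⇒ system is inconsistent (no integer solution).

No solution (the system is inconsistent).


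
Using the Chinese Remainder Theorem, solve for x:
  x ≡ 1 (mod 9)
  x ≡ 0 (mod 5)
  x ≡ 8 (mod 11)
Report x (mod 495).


Moduli 9, 5, 11 are pairwise coprime; by CRT there is a unique solution modulo M = 9 · 5 · 11 = 495.
Solve pairwise, accumulating the modulus:
  Start with x ≡ 1 (mod 9).
  Combine with x ≡ 0 (mod 5): since gcd(9, 5) = 1, we get a unique residue mod 45.
    Write x = 1 + 9·t and substitute into x ≡ 0 (mod 5): 9·t ≡ 0 − 1 = -1 (mod 5).
    Reduce coefficients mod 5: 4·t ≡ 4 (mod 5).
    The inverse of 4 mod 5 is 4 (since 4·4 = 16 = 3·5 + 1), so t ≡ 4·4 = 16 ≡ 1 (mod 5).
    Then x = 1 + 9·1 = 10, valid modulo lcm(9, 5) = 45: x ≡ 10 (mod 45).
  Combine with x ≡ 8 (mod 11): since gcd(45, 11) = 1, we get a unique residue mod 495.
    Write x = 10 + 45·t and substitute into x ≡ 8 (mod 11): 45·t ≡ 8 − 10 = -2 (mod 11).
    Reduce coefficients mod 11: 1·t ≡ 9 (mod 11).
    So t ≡ 9 (mod 11).
    Then x = 10 + 45·9 = 415, valid modulo lcm(45, 11) = 495: x ≡ 415 (mod 495).
Verify: 415 mod 9 = 1 ✓, 415 mod 5 = 0 ✓, 415 mod 11 = 8 ✓.

x ≡ 415 (mod 495).


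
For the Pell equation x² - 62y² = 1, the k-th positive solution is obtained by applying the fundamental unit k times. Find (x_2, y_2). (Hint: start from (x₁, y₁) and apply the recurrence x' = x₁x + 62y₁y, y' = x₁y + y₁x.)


Step 1: Find the fundamental solution (x₁, y₁) of x² - 62y² = 1.
  Expand √62 as a continued fraction. a₀ = ⌊√62⌋ = 7; iterate m_{k+1} = d_k·a_k − m_k, d_{k+1} = (62 − m_{k+1}²)/d_k, a_{k+1} = ⌊(a₀ + m_{k+1})/d_{k+1}⌋ (starting m₀ = 0, d₀ = 1), with convergents p_k = a_k·p_{k-1} + p_{k-2}, q_k = a_k·q_{k-1} + q_{k-2} (p₋₁ = 1, q₋₁ = 0):
  k = 0: a₀ = 7; p₀/q₀ = 7/1; p₀² − 62·q₀² = 49 − 62 = -13.
  k = 1: m = 7, d = 13, a = ⌊(7 + 7)/13⌋ = 1; p/q = (1·7 + 1)/(1·1 + 0) = 8/1; p² − 62·q² = 64 − 62 = 2.
  k = 2: m = 6, d = 2, a = ⌊(7 + 6)/2⌋ = 6; p/q = (6·8 + 7)/(6·1 + 1) = 55/7; p² − 62·q² = 3025 − 3038 = -13.
  k = 3: m = 6, d = 13, a = ⌊(7 + 6)/13⌋ = 1; p/q = (1·55 + 8)/(1·7 + 1) = 63/8; p² − 62·q² = 3969 − 3968 = 1.
  The first convergent with p² − 62·q² = 1 gives the fundamental solution (x₁, y₁) = (63, 8).
Step 2: Apply the recurrence (x_{n+1}, y_{n+1}) = (x₁x_n + 62y₁y_n, x₁y_n + y₁x_n) repeatedly.
  From (x_1, y_1) = (63, 8): x_2 = 63·63 + 62·8·8 = 7937; y_2 = 63·8 + 8·63 = 1008.
Step 3: Verify x_2² - 62·y_2² = 62995969 - 62995968 = 1 (should be 1). ✓

(x_1, y_1) = (63, 8); (x_2, y_2) = (7937, 1008).


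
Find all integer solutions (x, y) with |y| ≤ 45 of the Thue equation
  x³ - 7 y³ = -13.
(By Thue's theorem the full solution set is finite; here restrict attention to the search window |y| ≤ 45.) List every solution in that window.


The equation is x³ - 7y³ = -13. For fixed y, x³ = 7·y³ − 13, so a solution requires the RHS to be a perfect cube.
Strategy: iterate y from -45 to 45, compute RHS = 7·y³ − 13, and check whether it is a (positive or negative) perfect cube.
Check small values of y:
  y = 0: RHS = -13 is not a perfect cube.
  y = 1: RHS = -6 is not a perfect cube.
  y = -1: RHS = -20 is not a perfect cube.
  y = 2: RHS = 43 is not a perfect cube.
  y = -2: RHS = -69 is not a perfect cube.
  y = 3: RHS = 176 is not a perfect cube.
  y = -3: RHS = -202 is not a perfect cube.
Continuing the search up to |y| = 45 finds no solutions either.
No (x, y) in the scanned range satisfies the equation.

No integer solutions with |y| ≤ 45.


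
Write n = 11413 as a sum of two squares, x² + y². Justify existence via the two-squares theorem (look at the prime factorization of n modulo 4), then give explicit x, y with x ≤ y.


Step 1: Factor n = 11413 = 101 · 113.
Step 2: Check the mod-4 condition on each prime factor: 101 ≡ 1 (mod 4), exponent 1; 113 ≡ 1 (mod 4), exponent 1.
All primes ≡ 3 (mod 4) appear to even exponent (or don't appear), so by the two-squares theorem n IS expressible as a sum of two squares.
Step 3: Build a representation. Here n = 101 · 113 is a product of primes ≡ 1 (mod 4). Each prime p ≡ 1 (mod 4) is itself a sum of two squares; find a² by testing p − a² for a perfect square:
  101: 101 − 1² = 100 = 10² ⇒ 101 = 1² + 10².
  113: 113 − 1² = 112, 113 − 2² = 109, 113 − 3² = 104, 113 − 4² = 97, 113 − 5² = 88, 113 − 6² = 77, 113 − 7² = 64 = 8² ⇒ 113 = 7² + 8².
  Combine using the Brahmagupta–Fibonacci identity (a² + b²)(c² + d²) = (ac − bd)² + (ad + bc)² = (ac + bd)² + (ad − bc)²:
  101 · 113 = 11413: from (1² + 10²)(7² + 8²), take (1·7 − 10·8, 1·8 + 10·7) = (7 − 80, 8 + 70) = (-73, 78); dropping signs (only squares matter) gives (73, 78); check 73² + 78² = 5329 + 6084 = 11413 ✓.
Step 4: Order so x ≤ y and verify: 73² + 78² = 5329 + 6084 = 11413 = n. ✓

n = 11413 = 73² + 78² (one valid representation with x ≤ y).


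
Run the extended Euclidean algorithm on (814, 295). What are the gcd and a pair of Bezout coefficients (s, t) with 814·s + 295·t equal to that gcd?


Euclidean algorithm on (814, 295) — divide until remainder is 0:
  814 = 2 · 295 + 224
  295 = 1 · 224 + 71
  224 = 3 · 71 + 11
  71 = 6 · 11 + 5
  11 = 2 · 5 + 1
  5 = 5 · 1 + 0
gcd(814, 295) = 1.
Track Bezout coefficients alongside the remainders: start with r₀ = 814 = a·1 + b·0 (s = 1, t = 0) and r₁ = 295 = a·0 + b·1 (s = 0, t = 1); each new remainder r_{k+1} = r_{k-1} − q_k·r_k inherits s_{k+1} = s_{k-1} − q_k·s_k, t_{k+1} = t_{k-1} − q_k·t_k, so r_k = a·s_k + b·t_k at every step:
  q = 2: r = 224, s = 1 − 2·0 = 1, t = 0 − 2·1 = -2  (check: 814·1 + 295·(-2) = 224)
  q = 1: r = 71, s = 0 − 1·1 = -1, t = 1 − 1·(-2) = 3  (check: 814·(-1) + 295·3 = 71)
  q = 3: r = 11, s = 1 − 3·(-1) = 4, t = -2 − 3·3 = -11  (check: 814·4 + 295·(-11) = 11)
  q = 6: r = 5, s = -1 − 6·4 = -25, t = 3 − 6·(-11) = 69  (check: 814·(-25) + 295·69 = 5)
  q = 2: r = 1, s = 4 − 2·(-25) = 54, t = -11 − 2·69 = -149  (check: 814·54 + 295·(-149) = 1)
The row with r = 1 (the gcd) gives the Bezout coefficients s = 54, t = -149.
Result: 814 · (54) + 295 · (-149) = 1.

gcd(814, 295) = 1; s = 54, t = -149 (check: 814·54 + 295·(-149) = 1).


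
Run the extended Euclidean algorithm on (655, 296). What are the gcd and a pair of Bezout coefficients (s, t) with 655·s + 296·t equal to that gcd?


Euclidean algorithm on (655, 296) — divide until remainder is 0:
  655 = 2 · 296 + 63
  296 = 4 · 63 + 44
  63 = 1 · 44 + 19
  44 = 2 · 19 + 6
  19 = 3 · 6 + 1
  6 = 6 · 1 + 0
gcd(655, 296) = 1.
Track Bezout coefficients alongside the remainders: start with r₀ = 655 = a·1 + b·0 (s = 1, t = 0) and r₁ = 296 = a·0 + b·1 (s = 0, t = 1); each new remainder r_{k+1} = r_{k-1} − q_k·r_k inherits s_{k+1} = s_{k-1} − q_k·s_k, t_{k+1} = t_{k-1} − q_k·t_k, so r_k = a·s_k + b·t_k at every step:
  q = 2: r = 63, s = 1 − 2·0 = 1, t = 0 − 2·1 = -2  (check: 655·1 + 296·(-2) = 63)
  q = 4: r = 44, s = 0 − 4·1 = -4, t = 1 − 4·(-2) = 9  (check: 655·(-4) + 296·9 = 44)
  q = 1: r = 19, s = 1 − 1·(-4) = 5, t = -2 − 1·9 = -11  (check: 655·5 + 296·(-11) = 19)
  q = 2: r = 6, s = -4 − 2·5 = -14, t = 9 − 2·(-11) = 31  (check: 655·(-14) + 296·31 = 6)
  q = 3: r = 1, s = 5 − 3·(-14) = 47, t = -11 − 3·31 = -104  (check: 655·47 + 296·(-104) = 1)
The row with r = 1 (the gcd) gives the Bezout coefficients s = 47, t = -104.
Result: 655 · (47) + 296 · (-104) = 1.

gcd(655, 296) = 1; s = 47, t = -104 (check: 655·47 + 296·(-104) = 1).


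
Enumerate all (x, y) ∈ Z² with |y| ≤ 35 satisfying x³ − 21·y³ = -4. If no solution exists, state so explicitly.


The equation is x³ - 21y³ = -4. For fixed y, x³ = 21·y³ − 4, so a solution requires the RHS to be a perfect cube.
Strategy: iterate y from -35 to 35, compute RHS = 21·y³ − 4, and check whether it is a (positive or negative) perfect cube.
Check small values of y:
  y = 0: RHS = -4 is not a perfect cube.
  y = 1: RHS = 17 is not a perfect cube.
  y = -1: RHS = -25 is not a perfect cube.
  y = 2: RHS = 164 is not a perfect cube.
  y = -2: RHS = -172 is not a perfect cube.
  y = 3: RHS = 563 is not a perfect cube.
  y = -3: RHS = -571 is not a perfect cube.
Continuing the search up to |y| = 35 finds no solutions either.
No (x, y) in the scanned range satisfies the equation.

No integer solutions with |y| ≤ 35.


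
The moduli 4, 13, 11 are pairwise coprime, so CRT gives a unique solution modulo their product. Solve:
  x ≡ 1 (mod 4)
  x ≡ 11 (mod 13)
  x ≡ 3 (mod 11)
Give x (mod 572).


Moduli 4, 13, 11 are pairwise coprime; by CRT there is a unique solution modulo M = 4 · 13 · 11 = 572.
Solve pairwise, accumulating the modulus:
  Start with x ≡ 1 (mod 4).
  Combine with x ≡ 11 (mod 13): since gcd(4, 13) = 1, we get a unique residue mod 52.
    Write x = 1 + 4·t and substitute into x ≡ 11 (mod 13): 4·t ≡ 11 − 1 = 10 (mod 13).
    The inverse of 4 mod 13 is 10 (since 4·10 = 40 = 3·13 + 1), so t ≡ 10·10 = 100 ≡ 9 (mod 13).
    Then x = 1 + 4·9 = 37, valid modulo lcm(4, 13) = 52: x ≡ 37 (mod 52).
  Combine with x ≡ 3 (mod 11): since gcd(52, 11) = 1, we get a unique residue mod 572.
    Write x = 37 + 52·t and substitute into x ≡ 3 (mod 11): 52·t ≡ 3 − 37 = -34 (mod 11).
    Reduce coefficients mod 11: 8·t ≡ 10 (mod 11).
    The inverse of 8 mod 11 is 7 (since 8·7 = 56 = 5·11 + 1), so t ≡ 7·10 = 70 ≡ 4 (mod 11).
    Then x = 37 + 52·4 = 245, valid modulo lcm(52, 11) = 572: x ≡ 245 (mod 572).
Verify: 245 mod 4 = 1 ✓, 245 mod 13 = 11 ✓, 245 mod 11 = 3 ✓.

x ≡ 245 (mod 572).


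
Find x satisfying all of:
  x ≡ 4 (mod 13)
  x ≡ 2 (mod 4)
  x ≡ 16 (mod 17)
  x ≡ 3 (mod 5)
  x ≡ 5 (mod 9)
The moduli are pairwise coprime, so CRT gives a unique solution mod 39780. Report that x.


Product of moduli M = 13 · 4 · 17 · 5 · 9 = 39780.
Merge one congruence at a time:
  Start: x ≡ 4 (mod 13).
  Combine with x ≡ 2 (mod 4); new modulus lcm = 52.
    Write x = 4 + 13·t and substitute into x ≡ 2 (mod 4): 13·t ≡ 2 − 4 = -2 (mod 4).
    Reduce coefficients mod 4: 1·t ≡ 2 (mod 4).
    So t ≡ 2 (mod 4).
    Then x = 4 + 13·2 = 30, valid modulo lcm(13, 4) = 52: x ≡ 30 (mod 52).
  Combine with x ≡ 16 (mod 17); new modulus lcm = 884.
    Write x = 30 + 52·t and substitute into x ≡ 16 (mod 17): 52·t ≡ 16 − 30 = -14 (mod 17).
    Reduce coefficients mod 17: 1·t ≡ 3 (mod 17).
    So t ≡ 3 (mod 17).
    Then x = 30 + 52·3 = 186, valid modulo lcm(52, 17) = 884: x ≡ 186 (mod 884).
  Combine with x ≡ 3 (mod 5); new modulus lcm = 4420.
    Write x = 186 + 884·t and substitute into x ≡ 3 (mod 5): 884·t ≡ 3 − 186 = -183 (mod 5).
    Reduce coefficients mod 5: 4·t ≡ 2 (mod 5).
    The inverse of 4 mod 5 is 4 (since 4·4 = 16 = 3·5 + 1), so t ≡ 4·2 = 8 ≡ 3 (mod 5).
    Then x = 186 + 884·3 = 2838, valid modulo lcm(884, 5) = 4420: x ≡ 2838 (mod 4420).
  Combine with x ≡ 5 (mod 9); new modulus lcm = 39780.
    Write x = 2838 + 4420·t and substitute into x ≡ 5 (mod 9): 4420·t ≡ 5 − 2838 = -2833 (mod 9).
    Reduce coefficients mod 9: 1·t ≡ 2 (mod 9).
    So t ≡ 2 (mod 9).
    Then x = 2838 + 4420·2 = 11678, valid modulo lcm(4420, 9) = 39780: x ≡ 11678 (mod 39780).
Verify against each original: 11678 mod 13 = 4, 11678 mod 4 = 2, 11678 mod 17 = 16, 11678 mod 5 = 3, 11678 mod 9 = 5.

x ≡ 11678 (mod 39780).


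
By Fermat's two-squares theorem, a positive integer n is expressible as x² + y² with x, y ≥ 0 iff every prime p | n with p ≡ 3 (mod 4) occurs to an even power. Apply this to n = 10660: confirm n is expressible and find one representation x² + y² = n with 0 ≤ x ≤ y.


Step 1: Factor n = 10660 = 2^2 · 5 · 13 · 41.
Step 2: Check the mod-4 condition on each prime factor: 2 = 2 (special); 5 ≡ 1 (mod 4), exponent 1; 13 ≡ 1 (mod 4), exponent 1; 41 ≡ 1 (mod 4), exponent 1.
All primes ≡ 3 (mod 4) appear to even exponent (or don't appear), so by the two-squares theorem n IS expressible as a sum of two squares.
Step 3: Build a representation. Group n = k² · m with k = 2 and m = 5 · 13 · 41 = 2665 (a product of primes ≡ 1 (mod 4)); a representation of m scales to one of n via (k·x)² + (k·y)² = k²(x² + y²). Each prime p ≡ 1 (mod 4) is itself a sum of two squares; find a² by testing p − a² for a perfect square:
  5: 5 − 1² = 4 = 2² ⇒ 5 = 1² + 2².
  13: 13 − 1² = 12, 13 − 2² = 9 = 3² ⇒ 13 = 2² + 3².
  41: 41 − 1² = 40, 41 − 2² = 37, 41 − 3² = 32, 41 − 4² = 25 = 5² ⇒ 41 = 4² + 5².
  Combine using the Brahmagupta–Fibonacci identity (a² + b²)(c² + d²) = (ac − bd)² + (ad + bc)² = (ac + bd)² + (ad − bc)²:
  5 · 13 = 65: from (1² + 2²)(2² + 3²), take (1·2 − 2·3, 1·3 + 2·2) = (2 − 6, 3 + 4) = (-4, 7); dropping signs (only squares matter) gives (4, 7); check 4² + 7² = 16 + 49 = 65 ✓.
  65 · 41 = 2665: from (4² + 7²)(4² + 5²), take (4·4 − 7·5, 4·5 + 7·4) = (16 − 35, 20 + 28) = (-19, 48); dropping signs (only squares matter) gives (19, 48); check 19² + 48² = 361 + 2304 = 2665 ✓.
  Scale by k = 2: (2·19, 2·48) = (38, 96).
Step 4: Order so x ≤ y and verify: 38² + 96² = 1444 + 9216 = 10660 = n. ✓

n = 10660 = 38² + 96² (one valid representation with x ≤ y).


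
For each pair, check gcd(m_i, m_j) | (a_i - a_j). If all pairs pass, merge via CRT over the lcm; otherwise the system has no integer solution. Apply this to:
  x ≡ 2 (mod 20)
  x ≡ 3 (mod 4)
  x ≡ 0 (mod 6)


Moduli 20, 4, 6 are not pairwise coprime, so CRT works modulo lcm(m_i) when all pairwise compatibility conditions hold.
Pairwise compatibility: gcd(m_i, m_j) must divide a_i - a_j for every pair.
Merge one congruence at a time:
  Start: x ≡ 2 (mod 20).
  Combine with x ≡ 3 (mod 4): gcd(20, 4) = 4, and 3 - 2 = 1 is NOT divisible by 4.
    ⇒ system is inconsistent (no integer solution).

No solution (the system is inconsistent).


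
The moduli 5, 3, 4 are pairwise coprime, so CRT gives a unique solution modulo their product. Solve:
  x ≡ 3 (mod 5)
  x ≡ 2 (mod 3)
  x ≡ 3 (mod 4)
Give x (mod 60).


Moduli 5, 3, 4 are pairwise coprime; by CRT there is a unique solution modulo M = 5 · 3 · 4 = 60.
Solve pairwise, accumulating the modulus:
  Start with x ≡ 3 (mod 5).
  Combine with x ≡ 2 (mod 3): since gcd(5, 3) = 1, we get a unique residue mod 15.
    Write x = 3 + 5·t and substitute into x ≡ 2 (mod 3): 5·t ≡ 2 − 3 = -1 (mod 3).
    Reduce coefficients mod 3: 2·t ≡ 2 (mod 3).
    The inverse of 2 mod 3 is 2 (since 2·2 = 4 = 1·3 + 1), so t ≡ 2·2 = 4 ≡ 1 (mod 3).
    Then x = 3 + 5·1 = 8, valid modulo lcm(5, 3) = 15: x ≡ 8 (mod 15).
  Combine with x ≡ 3 (mod 4): since gcd(15, 4) = 1, we get a unique residue mod 60.
    Write x = 8 + 15·t and substitute into x ≡ 3 (mod 4): 15·t ≡ 3 − 8 = -5 (mod 4).
    Reduce coefficients mod 4: 3·t ≡ 3 (mod 4).
    The inverse of 3 mod 4 is 3 (since 3·3 = 9 = 2·4 + 1), so t ≡ 3·3 = 9 ≡ 1 (mod 4).
    Then x = 8 + 15·1 = 23, valid modulo lcm(15, 4) = 60: x ≡ 23 (mod 60).
Verify: 23 mod 5 = 3 ✓, 23 mod 3 = 2 ✓, 23 mod 4 = 3 ✓.

x ≡ 23 (mod 60).


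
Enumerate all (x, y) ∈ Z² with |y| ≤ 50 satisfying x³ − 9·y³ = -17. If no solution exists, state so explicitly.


The equation is x³ - 9y³ = -17. For fixed y, x³ = 9·y³ − 17, so a solution requires the RHS to be a perfect cube.
Strategy: iterate y from -50 to 50, compute RHS = 9·y³ − 17, and check whether it is a (positive or negative) perfect cube.
Check small values of y:
  y = 0: RHS = -17 is not a perfect cube.
  y = 1: RHS = -8 = (-2)³ ⇒ x = -2 works.
  y = -1: RHS = -26 is not a perfect cube.
  y = 2: RHS = 55 is not a perfect cube.
  y = -2: RHS = -89 is not a perfect cube.
  y = 3: RHS = 226 is not a perfect cube.
  y = -3: RHS = -260 is not a perfect cube.
Continuing, at y = 25: RHS = 140608 = (52)³ ⇒ x = 52 works.
Searching the remaining y in |y| ≤ 50 finds no further solutions.
Collected solutions: (-2, 1), (52, 25).

Solutions (with |y| ≤ 50): (-2, 1), (52, 25).


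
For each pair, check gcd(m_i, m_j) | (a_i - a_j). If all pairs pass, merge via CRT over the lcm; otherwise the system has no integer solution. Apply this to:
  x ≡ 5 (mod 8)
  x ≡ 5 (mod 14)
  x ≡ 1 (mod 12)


Moduli 8, 14, 12 are not pairwise coprime, so CRT works modulo lcm(m_i) when all pairwise compatibility conditions hold.
Pairwise compatibility: gcd(m_i, m_j) must divide a_i - a_j for every pair.
Merge one congruence at a time:
  Start: x ≡ 5 (mod 8).
  Combine with x ≡ 5 (mod 14): gcd(8, 14) = 2; 5 - 5 = 0, which IS divisible by 2, so compatible.
    Write x = 5 + 8·t and substitute into x ≡ 5 (mod 14): 8·t ≡ 5 − 5 = 0 (mod 14).
    Divide the congruence (and modulus) by g = 2: 4·t ≡ 0 (mod 7).
    The inverse of 4 mod 7 is 2 (since 4·2 = 8 = 1·7 + 1), so t ≡ 2·0 = 0 ≡ 0 (mod 7).
    Then x = 5 + 8·0 = 5, valid modulo lcm(8, 14) = 56: x ≡ 5 (mod 56).
  Combine with x ≡ 1 (mod 12): gcd(56, 12) = 4; 1 - 5 = -4, which IS divisible by 4, so compatible.
    Write x = 5 + 56·t and substitute into x ≡ 1 (mod 12): 56·t ≡ 1 − 5 = -4 (mod 12).
    Divide the congruence (and modulus) by g = 4: 14·t ≡ -1 (mod 3).
    Reduce coefficients mod 3: 2·t ≡ 2 (mod 3).
    The inverse of 2 mod 3 is 2 (since 2·2 = 4 = 1·3 + 1), so t ≡ 2·2 = 4 ≡ 1 (mod 3).
    Then x = 5 + 56·1 = 61, valid modulo lcm(56, 12) = 168: x ≡ 61 (mod 168).
Verify: 61 mod 8 = 5, 61 mod 14 = 5, 61 mod 12 = 1.

x ≡ 61 (mod 168).


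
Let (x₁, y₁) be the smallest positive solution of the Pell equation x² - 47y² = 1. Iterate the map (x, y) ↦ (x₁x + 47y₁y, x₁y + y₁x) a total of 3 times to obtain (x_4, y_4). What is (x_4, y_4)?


Step 1: Find the fundamental solution (x₁, y₁) of x² - 47y² = 1.
  Expand √47 as a continued fraction. a₀ = ⌊√47⌋ = 6; iterate m_{k+1} = d_k·a_k − m_k, d_{k+1} = (47 − m_{k+1}²)/d_k, a_{k+1} = ⌊(a₀ + m_{k+1})/d_{k+1}⌋ (starting m₀ = 0, d₀ = 1), with convergents p_k = a_k·p_{k-1} + p_{k-2}, q_k = a_k·q_{k-1} + q_{k-2} (p₋₁ = 1, q₋₁ = 0):
  k = 0: a₀ = 6; p₀/q₀ = 6/1; p₀² − 47·q₀² = 36 − 47 = -11.
  k = 1: m = 6, d = 11, a = ⌊(6 + 6)/11⌋ = 1; p/q = (1·6 + 1)/(1·1 + 0) = 7/1; p² − 47·q² = 49 − 47 = 2.
  k = 2: m = 5, d = 2, a = ⌊(6 + 5)/2⌋ = 5; p/q = (5·7 + 6)/(5·1 + 1) = 41/6; p² − 47·q² = 1681 − 1692 = -11.
  k = 3: m = 5, d = 11, a = ⌊(6 + 5)/11⌋ = 1; p/q = (1·41 + 7)/(1·6 + 1) = 48/7; p² − 47·q² = 2304 − 2303 = 1.
  The first convergent with p² − 47·q² = 1 gives the fundamental solution (x₁, y₁) = (48, 7).
Step 2: Apply the recurrence (x_{n+1}, y_{n+1}) = (x₁x_n + 47y₁y_n, x₁y_n + y₁x_n) repeatedly.
  From (x_1, y_1) = (48, 7): x_2 = 48·48 + 47·7·7 = 4607; y_2 = 48·7 + 7·48 = 672.
  From (x_2, y_2) = (4607, 672): x_3 = 48·4607 + 47·7·672 = 442224; y_3 = 48·672 + 7·4607 = 64505.
  From (x_3, y_3) = (442224, 64505): x_4 = 48·442224 + 47·7·64505 = 42448897; y_4 = 48·64505 + 7·442224 = 6191808.
Step 3: Verify x_4² - 47·y_4² = 1801908856516609 - 1801908856516608 = 1 (should be 1). ✓

(x_1, y_1) = (48, 7); (x_4, y_4) = (42448897, 6191808).


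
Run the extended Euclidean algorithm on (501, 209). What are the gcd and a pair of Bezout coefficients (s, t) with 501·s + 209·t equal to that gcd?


Euclidean algorithm on (501, 209) — divide until remainder is 0:
  501 = 2 · 209 + 83
  209 = 2 · 83 + 43
  83 = 1 · 43 + 40
  43 = 1 · 40 + 3
  40 = 13 · 3 + 1
  3 = 3 · 1 + 0
gcd(501, 209) = 1.
Track Bezout coefficients alongside the remainders: start with r₀ = 501 = a·1 + b·0 (s = 1, t = 0) and r₁ = 209 = a·0 + b·1 (s = 0, t = 1); each new remainder r_{k+1} = r_{k-1} − q_k·r_k inherits s_{k+1} = s_{k-1} − q_k·s_k, t_{k+1} = t_{k-1} − q_k·t_k, so r_k = a·s_k + b·t_k at every step:
  q = 2: r = 83, s = 1 − 2·0 = 1, t = 0 − 2·1 = -2  (check: 501·1 + 209·(-2) = 83)
  q = 2: r = 43, s = 0 − 2·1 = -2, t = 1 − 2·(-2) = 5  (check: 501·(-2) + 209·5 = 43)
  q = 1: r = 40, s = 1 − 1·(-2) = 3, t = -2 − 1·5 = -7  (check: 501·3 + 209·(-7) = 40)
  q = 1: r = 3, s = -2 − 1·3 = -5, t = 5 − 1·(-7) = 12  (check: 501·(-5) + 209·12 = 3)
  q = 13: r = 1, s = 3 − 13·(-5) = 68, t = -7 − 13·12 = -163  (check: 501·68 + 209·(-163) = 1)
The row with r = 1 (the gcd) gives the Bezout coefficients s = 68, t = -163.
Result: 501 · (68) + 209 · (-163) = 1.

gcd(501, 209) = 1; s = 68, t = -163 (check: 501·68 + 209·(-163) = 1).


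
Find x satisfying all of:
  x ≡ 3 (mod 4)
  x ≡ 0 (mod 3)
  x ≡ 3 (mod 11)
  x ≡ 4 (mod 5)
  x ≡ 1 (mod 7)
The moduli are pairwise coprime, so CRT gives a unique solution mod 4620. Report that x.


Product of moduli M = 4 · 3 · 11 · 5 · 7 = 4620.
Merge one congruence at a time:
  Start: x ≡ 3 (mod 4).
  Combine with x ≡ 0 (mod 3); new modulus lcm = 12.
    Write x = 3 + 4·t and substitute into x ≡ 0 (mod 3): 4·t ≡ 0 − 3 = -3 (mod 3).
    Reduce coefficients mod 3: 1·t ≡ 0 (mod 3).
    So t ≡ 0 (mod 3).
    Then x = 3 + 4·0 = 3, valid modulo lcm(4, 3) = 12: x ≡ 3 (mod 12).
  Combine with x ≡ 3 (mod 11); new modulus lcm = 132.
    Write x = 3 + 12·t and substitute into x ≡ 3 (mod 11): 12·t ≡ 3 − 3 = 0 (mod 11).
    Reduce coefficients mod 11: 1·t ≡ 0 (mod 11).
    So t ≡ 0 (mod 11).
    Then x = 3 + 12·0 = 3, valid modulo lcm(12, 11) = 132: x ≡ 3 (mod 132).
  Combine with x ≡ 4 (mod 5); new modulus lcm = 660.
    Write x = 3 + 132·t and substitute into x ≡ 4 (mod 5): 132·t ≡ 4 − 3 = 1 (mod 5).
    Reduce coefficients mod 5: 2·t ≡ 1 (mod 5).
    The inverse of 2 mod 5 is 3 (since 2·3 = 6 = 1·5 + 1), so t ≡ 3·1 = 3 ≡ 3 (mod 5).
    Then x = 3 + 132·3 = 399, valid modulo lcm(132, 5) = 660: x ≡ 399 (mod 660).
  Combine with x ≡ 1 (mod 7); new modulus lcm = 4620.
    Write x = 399 + 660·t and substitute into x ≡ 1 (mod 7): 660·t ≡ 1 − 399 = -398 (mod 7).
    Reduce coefficients mod 7: 2·t ≡ 1 (mod 7).
    The inverse of 2 mod 7 is 4 (since 2·4 = 8 = 1·7 + 1), so t ≡ 4·1 = 4 ≡ 4 (mod 7).
    Then x = 399 + 660·4 = 3039, valid modulo lcm(660, 7) = 4620: x ≡ 3039 (mod 4620).
Verify against each original: 3039 mod 4 = 3, 3039 mod 3 = 0, 3039 mod 11 = 3, 3039 mod 5 = 4, 3039 mod 7 = 1.

x ≡ 3039 (mod 4620).


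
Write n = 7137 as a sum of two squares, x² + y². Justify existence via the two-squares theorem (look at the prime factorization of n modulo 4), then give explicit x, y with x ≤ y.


Step 1: Factor n = 7137 = 3^2 · 13 · 61.
Step 2: Check the mod-4 condition on each prime factor: 3 ≡ 3 (mod 4), exponent 2 (must be even); 13 ≡ 1 (mod 4), exponent 1; 61 ≡ 1 (mod 4), exponent 1.
All primes ≡ 3 (mod 4) appear to even exponent (or don't appear), so by the two-squares theorem n IS expressible as a sum of two squares.
Step 3: Build a representation. Group n = k² · m with k = 3 and m = 13 · 61 = 793 (a product of primes ≡ 1 (mod 4)); a representation of m scales to one of n via (k·x)² + (k·y)² = k²(x² + y²). Each prime p ≡ 1 (mod 4) is itself a sum of two squares; find a² by testing p − a² for a perfect square:
  13: 13 − 1² = 12, 13 − 2² = 9 = 3² ⇒ 13 = 2² + 3².
  61: 61 − 1² = 60, 61 − 2² = 57, 61 − 3² = 52, 61 − 4² = 45, 61 − 5² = 36 = 6² ⇒ 61 = 5² + 6².
  Combine using the Brahmagupta–Fibonacci identity (a² + b²)(c² + d²) = (ac − bd)² + (ad + bc)² = (ac + bd)² + (ad − bc)²:
  13 · 61 = 793: from (2² + 3²)(5² + 6²), take (2·5 − 3·6, 2·6 + 3·5) = (10 − 18, 12 + 15) = (-8, 27); dropping signs (only squares matter) gives (8, 27); check 8² + 27² = 64 + 729 = 793 ✓.
  Scale by k = 3: (3·8, 3·27) = (24, 81).
Step 4: Order so x ≤ y and verify: 24² + 81² = 576 + 6561 = 7137 = n. ✓

n = 7137 = 24² + 81² (one valid representation with x ≤ y).


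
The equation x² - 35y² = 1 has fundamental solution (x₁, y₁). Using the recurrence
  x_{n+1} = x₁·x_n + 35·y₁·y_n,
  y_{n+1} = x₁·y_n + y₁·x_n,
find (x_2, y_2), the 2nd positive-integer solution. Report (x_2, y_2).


Step 1: Find the fundamental solution (x₁, y₁) of x² - 35y² = 1.
  Expand √35 as a continued fraction. a₀ = ⌊√35⌋ = 5; iterate m_{k+1} = d_k·a_k − m_k, d_{k+1} = (35 − m_{k+1}²)/d_k, a_{k+1} = ⌊(a₀ + m_{k+1})/d_{k+1}⌋ (starting m₀ = 0, d₀ = 1), with convergents p_k = a_k·p_{k-1} + p_{k-2}, q_k = a_k·q_{k-1} + q_{k-2} (p₋₁ = 1, q₋₁ = 0):
  k = 0: a₀ = 5; p₀/q₀ = 5/1; p₀² − 35·q₀² = 25 − 35 = -10.
  k = 1: m = 5, d = 10, a = ⌊(5 + 5)/10⌋ = 1; p/q = (1·5 + 1)/(1·1 + 0) = 6/1; p² − 35·q² = 36 − 35 = 1.
  The first convergent with p² − 35·q² = 1 gives the fundamental solution (x₁, y₁) = (6, 1).
Step 2: Apply the recurrence (x_{n+1}, y_{n+1}) = (x₁x_n + 35y₁y_n, x₁y_n + y₁x_n) repeatedly.
  From (x_1, y_1) = (6, 1): x_2 = 6·6 + 35·1·1 = 71; y_2 = 6·1 + 1·6 = 12.
Step 3: Verify x_2² - 35·y_2² = 5041 - 5040 = 1 (should be 1). ✓

(x_1, y_1) = (6, 1); (x_2, y_2) = (71, 12).


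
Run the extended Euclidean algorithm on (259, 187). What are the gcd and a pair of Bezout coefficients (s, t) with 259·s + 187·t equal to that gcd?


Euclidean algorithm on (259, 187) — divide until remainder is 0:
  259 = 1 · 187 + 72
  187 = 2 · 72 + 43
  72 = 1 · 43 + 29
  43 = 1 · 29 + 14
  29 = 2 · 14 + 1
  14 = 14 · 1 + 0
gcd(259, 187) = 1.
Track Bezout coefficients alongside the remainders: start with r₀ = 259 = a·1 + b·0 (s = 1, t = 0) and r₁ = 187 = a·0 + b·1 (s = 0, t = 1); each new remainder r_{k+1} = r_{k-1} − q_k·r_k inherits s_{k+1} = s_{k-1} − q_k·s_k, t_{k+1} = t_{k-1} − q_k·t_k, so r_k = a·s_k + b·t_k at every step:
  q = 1: r = 72, s = 1 − 1·0 = 1, t = 0 − 1·1 = -1  (check: 259·1 + 187·(-1) = 72)
  q = 2: r = 43, s = 0 − 2·1 = -2, t = 1 − 2·(-1) = 3  (check: 259·(-2) + 187·3 = 43)
  q = 1: r = 29, s = 1 − 1·(-2) = 3, t = -1 − 1·3 = -4  (check: 259·3 + 187·(-4) = 29)
  q = 1: r = 14, s = -2 − 1·3 = -5, t = 3 − 1·(-4) = 7  (check: 259·(-5) + 187·7 = 14)
  q = 2: r = 1, s = 3 − 2·(-5) = 13, t = -4 − 2·7 = -18  (check: 259·13 + 187·(-18) = 1)
The row with r = 1 (the gcd) gives the Bezout coefficients s = 13, t = -18.
Result: 259 · (13) + 187 · (-18) = 1.

gcd(259, 187) = 1; s = 13, t = -18 (check: 259·13 + 187·(-18) = 1).


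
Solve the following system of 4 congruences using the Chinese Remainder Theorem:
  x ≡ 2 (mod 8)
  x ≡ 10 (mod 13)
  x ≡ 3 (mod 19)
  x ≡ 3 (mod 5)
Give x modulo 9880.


Product of moduli M = 8 · 13 · 19 · 5 = 9880.
Merge one congruence at a time:
  Start: x ≡ 2 (mod 8).
  Combine with x ≡ 10 (mod 13); new modulus lcm = 104.
    Write x = 2 + 8·t and substitute into x ≡ 10 (mod 13): 8·t ≡ 10 − 2 = 8 (mod 13).
    The inverse of 8 mod 13 is 5 (since 8·5 = 40 = 3·13 + 1), so t ≡ 5·8 = 40 ≡ 1 (mod 13).
    Then x = 2 + 8·1 = 10, valid modulo lcm(8, 13) = 104: x ≡ 10 (mod 104).
  Combine with x ≡ 3 (mod 19); new modulus lcm = 1976.
    Write x = 10 + 104·t and substitute into x ≡ 3 (mod 19): 104·t ≡ 3 − 10 = -7 (mod 19).
    Reduce coefficients mod 19: 9·t ≡ 12 (mod 19).
    The inverse of 9 mod 19 is 17 (since 9·17 = 153 = 8·19 + 1), so t ≡ 17·12 = 204 ≡ 14 (mod 19).
    Then x = 10 + 104·14 = 1466, valid modulo lcm(104, 19) = 1976: x ≡ 1466 (mod 1976).
  Combine with x ≡ 3 (mod 5); new modulus lcm = 9880.
    Write x = 1466 + 1976·t and substitute into x ≡ 3 (mod 5): 1976·t ≡ 3 − 1466 = -1463 (mod 5).
    Reduce coefficients mod 5: 1·t ≡ 2 (mod 5).
    So t ≡ 2 (mod 5).
    Then x = 1466 + 1976·2 = 5418, valid modulo lcm(1976, 5) = 9880: x ≡ 5418 (mod 9880).
Verify against each original: 5418 mod 8 = 2, 5418 mod 13 = 10, 5418 mod 19 = 3, 5418 mod 5 = 3.

x ≡ 5418 (mod 9880).
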